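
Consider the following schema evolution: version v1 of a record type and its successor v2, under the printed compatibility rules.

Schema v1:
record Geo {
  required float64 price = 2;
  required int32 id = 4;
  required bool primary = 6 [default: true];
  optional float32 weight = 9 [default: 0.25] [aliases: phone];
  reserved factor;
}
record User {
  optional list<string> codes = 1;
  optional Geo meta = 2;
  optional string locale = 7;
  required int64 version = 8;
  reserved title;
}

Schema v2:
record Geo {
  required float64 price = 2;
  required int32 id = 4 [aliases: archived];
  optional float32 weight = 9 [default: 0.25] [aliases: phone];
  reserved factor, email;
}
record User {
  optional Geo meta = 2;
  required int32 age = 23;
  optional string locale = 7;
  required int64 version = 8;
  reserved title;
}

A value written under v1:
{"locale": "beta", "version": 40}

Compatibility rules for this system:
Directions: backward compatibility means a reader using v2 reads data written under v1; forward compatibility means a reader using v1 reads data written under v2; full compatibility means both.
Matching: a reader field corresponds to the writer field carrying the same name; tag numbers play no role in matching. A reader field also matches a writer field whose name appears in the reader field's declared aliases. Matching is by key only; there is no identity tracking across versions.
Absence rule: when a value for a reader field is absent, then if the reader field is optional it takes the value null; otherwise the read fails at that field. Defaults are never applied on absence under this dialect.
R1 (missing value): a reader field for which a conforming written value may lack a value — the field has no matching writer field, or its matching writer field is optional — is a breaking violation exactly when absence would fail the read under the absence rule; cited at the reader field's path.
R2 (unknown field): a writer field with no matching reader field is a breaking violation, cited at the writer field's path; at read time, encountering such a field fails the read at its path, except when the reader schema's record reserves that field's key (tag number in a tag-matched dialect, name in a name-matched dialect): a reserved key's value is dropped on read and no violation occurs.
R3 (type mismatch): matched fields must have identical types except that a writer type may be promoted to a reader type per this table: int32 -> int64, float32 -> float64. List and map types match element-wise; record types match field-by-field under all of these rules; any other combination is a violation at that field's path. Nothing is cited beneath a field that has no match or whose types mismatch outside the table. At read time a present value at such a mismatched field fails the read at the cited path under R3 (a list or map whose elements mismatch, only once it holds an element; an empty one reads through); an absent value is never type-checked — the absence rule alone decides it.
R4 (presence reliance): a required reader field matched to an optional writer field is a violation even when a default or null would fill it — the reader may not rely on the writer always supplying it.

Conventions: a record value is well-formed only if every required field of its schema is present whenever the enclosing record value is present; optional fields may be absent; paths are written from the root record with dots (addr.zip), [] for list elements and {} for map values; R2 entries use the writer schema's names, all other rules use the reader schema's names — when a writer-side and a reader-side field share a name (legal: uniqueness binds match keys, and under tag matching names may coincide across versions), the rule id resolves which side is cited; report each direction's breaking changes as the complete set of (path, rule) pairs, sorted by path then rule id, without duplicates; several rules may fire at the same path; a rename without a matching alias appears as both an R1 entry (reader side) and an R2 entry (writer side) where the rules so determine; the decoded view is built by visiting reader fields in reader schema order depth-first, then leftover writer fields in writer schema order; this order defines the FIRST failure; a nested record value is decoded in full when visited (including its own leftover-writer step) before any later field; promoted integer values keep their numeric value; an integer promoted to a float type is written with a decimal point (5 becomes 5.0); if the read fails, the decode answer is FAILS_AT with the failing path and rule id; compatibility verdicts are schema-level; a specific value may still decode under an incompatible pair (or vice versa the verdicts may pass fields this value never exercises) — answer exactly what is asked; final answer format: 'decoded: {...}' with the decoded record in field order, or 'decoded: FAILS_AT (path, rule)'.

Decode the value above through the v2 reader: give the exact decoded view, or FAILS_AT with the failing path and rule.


decoded: FAILS_AT (age, R1)

arrows below run writer -> reader for User
decode walk for User under reader schema v2:
  meta := null (absent, optional -> null)
  read fails at age under R1 (no fill)
  => FAILS_AT (age, R1)
the rest of the User diff is inert for this question:
  removed field primary from record Geo -> a verdict-level change on User — the shown value reads the same
  removed field codes from record User -> a verdict-level change on User — the shown value reads the same


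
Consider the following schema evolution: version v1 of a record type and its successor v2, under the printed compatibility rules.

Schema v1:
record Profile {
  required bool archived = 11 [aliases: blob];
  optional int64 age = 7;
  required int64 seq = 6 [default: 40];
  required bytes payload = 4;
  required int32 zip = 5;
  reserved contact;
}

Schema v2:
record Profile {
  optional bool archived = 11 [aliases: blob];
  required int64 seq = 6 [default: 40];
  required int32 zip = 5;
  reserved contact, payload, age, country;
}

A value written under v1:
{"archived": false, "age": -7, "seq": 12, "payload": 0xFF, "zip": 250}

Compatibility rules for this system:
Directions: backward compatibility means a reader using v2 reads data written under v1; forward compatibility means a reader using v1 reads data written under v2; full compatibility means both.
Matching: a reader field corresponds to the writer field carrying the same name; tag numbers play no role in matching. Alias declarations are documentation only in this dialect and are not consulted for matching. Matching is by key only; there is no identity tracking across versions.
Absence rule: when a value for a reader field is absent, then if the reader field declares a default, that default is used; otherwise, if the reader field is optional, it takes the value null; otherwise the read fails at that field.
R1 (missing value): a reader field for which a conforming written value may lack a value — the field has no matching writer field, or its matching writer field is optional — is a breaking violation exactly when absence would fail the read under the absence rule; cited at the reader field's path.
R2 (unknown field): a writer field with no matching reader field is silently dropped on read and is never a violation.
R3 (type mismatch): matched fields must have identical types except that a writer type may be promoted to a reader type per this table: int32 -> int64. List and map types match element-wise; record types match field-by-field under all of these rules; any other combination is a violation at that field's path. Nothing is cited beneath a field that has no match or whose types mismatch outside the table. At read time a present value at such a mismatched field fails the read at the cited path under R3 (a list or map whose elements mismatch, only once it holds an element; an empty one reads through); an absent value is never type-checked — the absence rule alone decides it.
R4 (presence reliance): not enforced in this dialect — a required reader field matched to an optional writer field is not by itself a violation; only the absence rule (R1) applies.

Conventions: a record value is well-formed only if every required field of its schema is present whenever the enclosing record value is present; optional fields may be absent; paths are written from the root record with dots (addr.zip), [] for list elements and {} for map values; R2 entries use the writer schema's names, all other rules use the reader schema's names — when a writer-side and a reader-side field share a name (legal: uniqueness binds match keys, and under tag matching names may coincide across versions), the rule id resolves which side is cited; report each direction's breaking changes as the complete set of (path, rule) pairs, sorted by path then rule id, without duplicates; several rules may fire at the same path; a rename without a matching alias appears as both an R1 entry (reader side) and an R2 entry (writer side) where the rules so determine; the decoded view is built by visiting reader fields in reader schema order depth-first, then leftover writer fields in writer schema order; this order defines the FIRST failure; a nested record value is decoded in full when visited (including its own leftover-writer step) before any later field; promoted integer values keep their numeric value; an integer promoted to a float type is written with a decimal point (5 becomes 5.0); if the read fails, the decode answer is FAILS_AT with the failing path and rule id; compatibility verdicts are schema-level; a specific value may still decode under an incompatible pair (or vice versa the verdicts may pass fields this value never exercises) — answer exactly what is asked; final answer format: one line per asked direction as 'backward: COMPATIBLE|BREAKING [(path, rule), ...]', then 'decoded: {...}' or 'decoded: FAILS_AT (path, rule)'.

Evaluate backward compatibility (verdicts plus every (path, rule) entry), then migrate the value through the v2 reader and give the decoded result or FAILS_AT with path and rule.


arrows below run writer -> reader for Profile
backward on Profile — v2 reading data written by v1:
  writer required, bool -> bool: reader archived maps from writer archived
  writer required, int64 -> int64: reader seq maps from writer seq
  writer required, int32 -> int32: reader zip maps from writer zip
  leftover writer field: age
  leftover writer field: payload
  => no violations; backward on Profile: COMPATIBLE
decode walk for Profile under reader schema v2:
  archived := false
  seq := 12
  zip := 250
  writer age: unknown -> dropped
  writer payload: unknown -> dropped
  => decoded: {"archived": false, "seq": 12, "zip": 250}
diffs on Profile not affecting the asked answer:
  field archived in record Profile: required changed to optional -> fires only in the forward direction of Profile, which is not asked here

backward: COMPATIBLE []; decoded: {"archived": false, "seq": 12, "zip": 250}


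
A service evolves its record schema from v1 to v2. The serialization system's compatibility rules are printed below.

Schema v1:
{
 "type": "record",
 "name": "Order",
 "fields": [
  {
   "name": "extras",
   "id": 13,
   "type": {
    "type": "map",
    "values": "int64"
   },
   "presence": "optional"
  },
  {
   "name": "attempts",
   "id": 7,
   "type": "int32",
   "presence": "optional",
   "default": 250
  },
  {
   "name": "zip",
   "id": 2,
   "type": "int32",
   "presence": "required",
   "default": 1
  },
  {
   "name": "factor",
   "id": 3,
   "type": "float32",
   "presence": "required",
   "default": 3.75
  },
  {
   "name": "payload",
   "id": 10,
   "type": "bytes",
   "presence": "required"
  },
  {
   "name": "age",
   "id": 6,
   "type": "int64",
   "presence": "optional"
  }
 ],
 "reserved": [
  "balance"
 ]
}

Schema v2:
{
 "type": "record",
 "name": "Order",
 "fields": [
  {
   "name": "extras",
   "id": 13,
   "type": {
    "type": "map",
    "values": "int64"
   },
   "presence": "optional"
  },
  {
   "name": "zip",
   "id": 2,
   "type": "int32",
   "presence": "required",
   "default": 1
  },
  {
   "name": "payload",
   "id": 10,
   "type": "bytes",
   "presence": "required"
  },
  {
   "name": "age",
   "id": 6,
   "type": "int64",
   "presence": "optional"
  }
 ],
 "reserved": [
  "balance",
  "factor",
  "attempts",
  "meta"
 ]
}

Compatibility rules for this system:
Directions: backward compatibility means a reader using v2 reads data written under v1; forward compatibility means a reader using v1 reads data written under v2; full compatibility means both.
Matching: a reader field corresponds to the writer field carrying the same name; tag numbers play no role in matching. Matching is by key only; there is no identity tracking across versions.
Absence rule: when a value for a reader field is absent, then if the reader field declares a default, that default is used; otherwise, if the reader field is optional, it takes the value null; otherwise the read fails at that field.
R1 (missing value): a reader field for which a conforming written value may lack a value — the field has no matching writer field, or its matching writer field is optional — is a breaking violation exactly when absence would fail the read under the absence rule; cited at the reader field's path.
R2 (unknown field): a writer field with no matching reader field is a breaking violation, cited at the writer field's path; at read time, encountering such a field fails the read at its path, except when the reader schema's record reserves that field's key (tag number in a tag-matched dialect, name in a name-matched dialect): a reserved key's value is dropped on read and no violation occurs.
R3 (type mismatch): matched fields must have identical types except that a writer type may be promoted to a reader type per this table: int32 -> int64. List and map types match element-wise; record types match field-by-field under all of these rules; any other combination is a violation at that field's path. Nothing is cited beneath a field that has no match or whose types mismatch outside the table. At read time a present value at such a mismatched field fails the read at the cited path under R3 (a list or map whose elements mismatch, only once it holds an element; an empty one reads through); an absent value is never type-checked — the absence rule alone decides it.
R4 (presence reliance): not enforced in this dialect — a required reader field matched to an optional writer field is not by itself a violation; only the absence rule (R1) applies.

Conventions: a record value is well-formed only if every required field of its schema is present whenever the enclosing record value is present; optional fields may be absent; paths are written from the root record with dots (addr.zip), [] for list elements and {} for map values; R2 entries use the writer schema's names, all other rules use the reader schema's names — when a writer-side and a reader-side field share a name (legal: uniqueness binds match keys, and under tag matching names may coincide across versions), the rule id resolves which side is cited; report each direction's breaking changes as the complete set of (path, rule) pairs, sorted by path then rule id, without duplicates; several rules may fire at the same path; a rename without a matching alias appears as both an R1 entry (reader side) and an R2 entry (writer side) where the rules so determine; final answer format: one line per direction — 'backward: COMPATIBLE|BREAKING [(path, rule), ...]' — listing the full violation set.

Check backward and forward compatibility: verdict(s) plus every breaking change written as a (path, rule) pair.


arrows below run writer -> reader for Order
backward on Order — v2 reading data written by v1:
  extras <- extras (map<string, int64> -> map<string, int64>, writer optional)
  zip <- zip (int32 -> int32, writer required)
  payload <- payload (bytes -> bytes, writer required)
  age <- age (int64 -> int64, writer optional)
  writer field attempts has no reader counterpart
  writer field factor has no reader counterpart
  => no violations; backward on Order: COMPATIBLE
forward on Order — v1 reading data written by v2:
  extras <- extras (map<string, int64> -> map<string, int64>, writer optional)
  no writer field matches reader attempts
  zip <- zip (int32 -> int32, writer required)
  no writer field matches reader factor
  payload <- payload (bytes -> bytes, writer required)
  age <- age (int64 -> int64, writer optional)
  => no violations; forward on Order: COMPATIBLE

backward: COMPATIBLE []; forward: COMPATIBLE []


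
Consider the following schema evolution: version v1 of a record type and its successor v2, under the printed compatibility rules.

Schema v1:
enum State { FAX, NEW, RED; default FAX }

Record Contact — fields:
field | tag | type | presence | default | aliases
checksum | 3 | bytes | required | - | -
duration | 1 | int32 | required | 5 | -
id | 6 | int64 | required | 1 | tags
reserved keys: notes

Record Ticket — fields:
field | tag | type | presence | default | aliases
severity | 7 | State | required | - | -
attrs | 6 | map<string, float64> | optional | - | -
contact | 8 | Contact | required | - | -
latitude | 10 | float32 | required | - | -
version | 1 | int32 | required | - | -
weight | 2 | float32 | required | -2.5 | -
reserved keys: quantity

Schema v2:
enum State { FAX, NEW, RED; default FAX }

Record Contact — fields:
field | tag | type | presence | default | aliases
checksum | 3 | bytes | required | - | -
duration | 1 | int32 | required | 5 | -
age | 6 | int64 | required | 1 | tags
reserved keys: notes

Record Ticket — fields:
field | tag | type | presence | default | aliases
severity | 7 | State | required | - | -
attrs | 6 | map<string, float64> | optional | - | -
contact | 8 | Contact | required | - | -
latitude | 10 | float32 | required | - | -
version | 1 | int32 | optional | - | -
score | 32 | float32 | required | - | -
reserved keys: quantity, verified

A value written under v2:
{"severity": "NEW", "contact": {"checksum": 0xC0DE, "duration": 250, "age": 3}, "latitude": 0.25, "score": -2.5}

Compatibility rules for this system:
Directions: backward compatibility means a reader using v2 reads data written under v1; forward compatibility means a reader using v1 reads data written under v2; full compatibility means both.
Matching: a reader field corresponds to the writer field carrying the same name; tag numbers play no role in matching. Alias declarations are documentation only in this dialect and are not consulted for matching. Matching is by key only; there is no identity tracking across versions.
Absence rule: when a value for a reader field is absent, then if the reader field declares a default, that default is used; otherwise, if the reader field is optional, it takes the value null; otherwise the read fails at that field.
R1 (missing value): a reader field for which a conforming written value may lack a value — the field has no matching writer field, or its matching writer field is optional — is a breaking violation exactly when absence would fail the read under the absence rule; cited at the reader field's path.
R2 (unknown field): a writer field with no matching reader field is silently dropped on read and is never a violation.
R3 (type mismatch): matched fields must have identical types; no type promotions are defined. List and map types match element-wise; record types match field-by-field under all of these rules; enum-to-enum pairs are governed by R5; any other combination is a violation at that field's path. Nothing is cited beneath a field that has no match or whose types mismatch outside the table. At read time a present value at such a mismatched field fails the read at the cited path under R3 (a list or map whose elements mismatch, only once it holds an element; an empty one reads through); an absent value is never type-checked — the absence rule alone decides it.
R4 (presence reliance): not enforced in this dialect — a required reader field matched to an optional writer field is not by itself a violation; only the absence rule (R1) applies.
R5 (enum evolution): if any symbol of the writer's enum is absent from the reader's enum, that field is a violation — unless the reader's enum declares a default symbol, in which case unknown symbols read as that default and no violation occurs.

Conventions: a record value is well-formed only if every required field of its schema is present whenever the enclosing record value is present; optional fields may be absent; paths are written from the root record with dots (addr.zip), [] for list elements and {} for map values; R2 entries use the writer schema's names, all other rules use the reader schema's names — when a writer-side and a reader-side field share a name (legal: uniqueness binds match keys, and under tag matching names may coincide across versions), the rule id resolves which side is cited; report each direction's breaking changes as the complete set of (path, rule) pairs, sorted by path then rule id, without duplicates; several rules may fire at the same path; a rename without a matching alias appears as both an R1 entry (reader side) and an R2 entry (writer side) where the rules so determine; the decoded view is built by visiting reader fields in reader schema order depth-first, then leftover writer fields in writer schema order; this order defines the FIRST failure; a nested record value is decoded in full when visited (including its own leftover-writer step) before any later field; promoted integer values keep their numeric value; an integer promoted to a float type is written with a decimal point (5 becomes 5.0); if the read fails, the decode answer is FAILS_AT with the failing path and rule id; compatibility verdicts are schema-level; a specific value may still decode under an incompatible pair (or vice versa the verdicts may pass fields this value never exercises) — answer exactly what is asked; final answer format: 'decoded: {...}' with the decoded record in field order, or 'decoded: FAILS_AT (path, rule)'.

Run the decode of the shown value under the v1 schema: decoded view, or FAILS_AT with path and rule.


the writer's type comes first in each Ticket pair
decoding the Ticket value with the v1 reader:
  severity := "NEW"
  attrs := null (not supplied -> null)
  contact.checksum := 0xC0DE
  contact.duration := 250
  contact.id := 1 (no value, default fills)
  writer contact.age: unmatched, discarded
  latitude := 0.25
  read fails at version under R1 (no fill)
  => FAILS_AT (version, R1)
ruling out the remaining Ticket differences:
  renamed field id to age in record Contact -> triggers nothing under the printed rules; the Ticket answer is the same either way
  removed field weight from record Ticket -> triggers nothing under the printed rules; the Ticket answer is the same either way
  added field score to record Ticket: required float32, tag 32 (in v2 it sits last) -> schema-level compatibility only; this Ticket value's decode is unchanged

decoded: FAILS_AT (version, R1)


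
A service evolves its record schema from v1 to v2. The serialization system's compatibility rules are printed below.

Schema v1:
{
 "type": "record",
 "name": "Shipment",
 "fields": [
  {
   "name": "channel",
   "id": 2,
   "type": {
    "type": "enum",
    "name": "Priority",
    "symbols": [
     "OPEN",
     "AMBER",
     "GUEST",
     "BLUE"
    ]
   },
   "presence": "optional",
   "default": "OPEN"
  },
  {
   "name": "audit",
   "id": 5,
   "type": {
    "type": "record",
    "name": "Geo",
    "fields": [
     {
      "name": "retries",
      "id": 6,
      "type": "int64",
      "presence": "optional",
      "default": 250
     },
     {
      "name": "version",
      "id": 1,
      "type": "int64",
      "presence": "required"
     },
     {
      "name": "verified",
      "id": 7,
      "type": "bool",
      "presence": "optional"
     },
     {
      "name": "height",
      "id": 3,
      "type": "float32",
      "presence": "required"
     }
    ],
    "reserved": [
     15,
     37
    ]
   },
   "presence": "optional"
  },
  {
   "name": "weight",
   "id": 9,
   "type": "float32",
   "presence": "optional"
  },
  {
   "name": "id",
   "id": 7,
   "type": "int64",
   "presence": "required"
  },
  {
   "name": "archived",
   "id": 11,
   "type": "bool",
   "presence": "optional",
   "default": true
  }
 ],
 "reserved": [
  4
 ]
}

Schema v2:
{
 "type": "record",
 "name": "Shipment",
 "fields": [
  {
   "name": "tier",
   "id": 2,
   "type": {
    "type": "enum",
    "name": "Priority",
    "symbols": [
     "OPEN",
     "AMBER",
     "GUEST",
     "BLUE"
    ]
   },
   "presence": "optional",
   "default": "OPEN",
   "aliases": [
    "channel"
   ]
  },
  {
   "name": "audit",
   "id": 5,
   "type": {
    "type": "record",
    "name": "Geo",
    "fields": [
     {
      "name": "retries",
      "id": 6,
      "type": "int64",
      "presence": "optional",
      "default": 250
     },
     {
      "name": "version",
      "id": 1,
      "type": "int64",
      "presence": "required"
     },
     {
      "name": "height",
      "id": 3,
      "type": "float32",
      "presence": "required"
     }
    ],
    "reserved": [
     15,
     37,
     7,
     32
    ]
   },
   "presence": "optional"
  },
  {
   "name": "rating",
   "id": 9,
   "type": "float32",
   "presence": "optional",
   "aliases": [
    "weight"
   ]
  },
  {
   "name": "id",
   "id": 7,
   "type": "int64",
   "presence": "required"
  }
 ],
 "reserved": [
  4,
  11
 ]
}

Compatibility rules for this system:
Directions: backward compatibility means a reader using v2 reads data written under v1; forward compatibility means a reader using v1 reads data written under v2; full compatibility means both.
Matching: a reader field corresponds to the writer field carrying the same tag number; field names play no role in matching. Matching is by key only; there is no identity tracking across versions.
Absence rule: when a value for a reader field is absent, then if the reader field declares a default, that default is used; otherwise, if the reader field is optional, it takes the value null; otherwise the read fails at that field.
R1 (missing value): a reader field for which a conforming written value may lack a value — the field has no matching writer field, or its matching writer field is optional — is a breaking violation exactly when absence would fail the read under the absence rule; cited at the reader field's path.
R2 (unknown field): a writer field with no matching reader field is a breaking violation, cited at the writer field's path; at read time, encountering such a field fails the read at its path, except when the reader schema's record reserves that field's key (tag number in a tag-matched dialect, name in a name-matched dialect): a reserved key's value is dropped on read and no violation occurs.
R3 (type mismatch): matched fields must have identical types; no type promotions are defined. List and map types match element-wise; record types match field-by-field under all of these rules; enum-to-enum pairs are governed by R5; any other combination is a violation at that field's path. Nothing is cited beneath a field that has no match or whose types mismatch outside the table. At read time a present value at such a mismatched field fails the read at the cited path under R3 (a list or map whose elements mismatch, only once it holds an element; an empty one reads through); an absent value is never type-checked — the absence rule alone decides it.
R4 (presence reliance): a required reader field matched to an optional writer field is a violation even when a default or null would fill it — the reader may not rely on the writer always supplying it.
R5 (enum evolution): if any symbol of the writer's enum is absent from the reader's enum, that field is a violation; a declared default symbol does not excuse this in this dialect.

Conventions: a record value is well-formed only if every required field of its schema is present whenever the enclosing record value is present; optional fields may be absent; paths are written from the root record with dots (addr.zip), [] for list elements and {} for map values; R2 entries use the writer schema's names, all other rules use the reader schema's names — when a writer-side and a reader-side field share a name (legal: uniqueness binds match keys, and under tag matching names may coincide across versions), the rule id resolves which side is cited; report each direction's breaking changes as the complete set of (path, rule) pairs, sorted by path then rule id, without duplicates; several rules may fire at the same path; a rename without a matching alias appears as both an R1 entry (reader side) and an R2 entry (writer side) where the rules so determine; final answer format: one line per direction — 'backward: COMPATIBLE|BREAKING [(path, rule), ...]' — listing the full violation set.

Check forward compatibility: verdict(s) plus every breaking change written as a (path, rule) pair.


forward: COMPATIBLE []

in Shipment below, arrows point writer -> reader
forward for Shipment (reader v1, writer v2):
  channel: Priority -> Priority, writer optional; from tier
  audit: Geo -> Geo, writer optional; from audit
  weight: float32 -> float32, writer optional; from rating
  id: int64 -> int64, writer required; from id
  archived: no writer-side match
  audit.retries: int64 -> int64, writer optional; from audit.retries
  audit.version: int64 -> int64, writer required; from audit.version
  audit.verified: no writer-side match
  audit.height: float32 -> float32, writer required; from audit.height
  => forward verdict for Shipment: COMPATIBLE, no violations
diffs on Shipment not affecting the asked answer:
  removed field verified from record Geo (its key 7 joins the reserved list) -> triggers nothing under Shipment's printed rules — same verdict
  removed field archived from record Shipment (its key 11 joins the reserved list) -> triggers nothing under Shipment's printed rules — same verdict
  renamed field weight to rating in record Shipment (alias weight declared on the renamed field) -> triggers nothing under Shipment's printed rules — same verdict
  renamed field channel to tier in record Shipment (alias channel declared on the renamed field) -> triggers nothing under Shipment's printed rules — same verdict


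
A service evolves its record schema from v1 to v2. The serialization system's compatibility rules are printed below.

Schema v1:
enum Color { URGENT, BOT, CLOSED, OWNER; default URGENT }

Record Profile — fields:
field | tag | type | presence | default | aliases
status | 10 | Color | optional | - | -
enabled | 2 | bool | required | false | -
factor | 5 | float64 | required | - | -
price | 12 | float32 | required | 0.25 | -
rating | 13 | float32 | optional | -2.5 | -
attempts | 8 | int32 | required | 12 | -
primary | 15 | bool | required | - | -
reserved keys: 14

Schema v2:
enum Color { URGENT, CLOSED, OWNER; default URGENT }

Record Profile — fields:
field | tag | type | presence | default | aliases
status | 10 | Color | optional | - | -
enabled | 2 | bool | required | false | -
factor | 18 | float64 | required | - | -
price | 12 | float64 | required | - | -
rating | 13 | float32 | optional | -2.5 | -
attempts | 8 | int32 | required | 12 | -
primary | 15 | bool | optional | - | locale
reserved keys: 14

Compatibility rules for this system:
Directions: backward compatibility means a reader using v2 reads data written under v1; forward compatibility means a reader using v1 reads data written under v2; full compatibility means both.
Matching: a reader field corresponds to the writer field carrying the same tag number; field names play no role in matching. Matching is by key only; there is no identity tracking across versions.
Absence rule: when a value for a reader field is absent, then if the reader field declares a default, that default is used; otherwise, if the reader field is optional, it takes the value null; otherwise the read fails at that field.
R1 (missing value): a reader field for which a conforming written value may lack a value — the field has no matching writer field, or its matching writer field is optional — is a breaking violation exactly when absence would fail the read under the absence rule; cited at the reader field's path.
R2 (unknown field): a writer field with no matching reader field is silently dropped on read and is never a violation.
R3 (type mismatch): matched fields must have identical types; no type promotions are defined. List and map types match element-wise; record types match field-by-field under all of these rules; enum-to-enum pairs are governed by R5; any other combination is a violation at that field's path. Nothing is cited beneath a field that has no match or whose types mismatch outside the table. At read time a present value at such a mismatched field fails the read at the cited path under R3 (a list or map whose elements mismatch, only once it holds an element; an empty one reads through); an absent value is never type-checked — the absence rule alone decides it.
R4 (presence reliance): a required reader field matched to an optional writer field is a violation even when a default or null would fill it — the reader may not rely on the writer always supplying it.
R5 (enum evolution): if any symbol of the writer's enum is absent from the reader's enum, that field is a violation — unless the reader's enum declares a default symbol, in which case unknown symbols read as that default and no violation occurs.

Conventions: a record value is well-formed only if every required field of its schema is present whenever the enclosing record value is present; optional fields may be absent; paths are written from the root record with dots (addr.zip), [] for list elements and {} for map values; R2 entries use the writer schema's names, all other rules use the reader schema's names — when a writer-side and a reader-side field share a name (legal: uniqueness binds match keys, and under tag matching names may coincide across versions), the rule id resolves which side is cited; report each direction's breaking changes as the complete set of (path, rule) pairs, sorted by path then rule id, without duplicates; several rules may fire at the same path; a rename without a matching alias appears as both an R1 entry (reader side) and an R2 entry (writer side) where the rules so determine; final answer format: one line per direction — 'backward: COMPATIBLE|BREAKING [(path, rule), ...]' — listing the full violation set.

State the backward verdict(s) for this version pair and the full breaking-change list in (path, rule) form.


in Profile below, arrows point writer -> reader
backward on Profile — v2 reading data written by v1:
  writer optional, Color -> Color: reader status maps from writer status
  writer required, bool -> bool: reader enabled maps from writer enabled
  factor: no writer match
  writer required, float32 -> float64: reader price maps from writer price
  writer optional, float32 -> float32: reader rating maps from writer rating
  writer required, int32 -> int32: reader attempts maps from writer attempts
  writer required, bool -> bool: reader primary maps from writer primary
  writer factor: unknown to reader
  violation R1 at factor
  violation R3 at price
  => backward: BREAKING (2)
the rest of the Profile diff is inert for this question:
  field primary in record Profile: required changed to optional -> affects forward compatibility only, which is not asked
  enum Color (field status in record Profile): symbol BOT removed -> no rule fires on it in Profile's dialect; the asked verdict holds

backward: BREAKING [(factor, R1), (price, R3)]


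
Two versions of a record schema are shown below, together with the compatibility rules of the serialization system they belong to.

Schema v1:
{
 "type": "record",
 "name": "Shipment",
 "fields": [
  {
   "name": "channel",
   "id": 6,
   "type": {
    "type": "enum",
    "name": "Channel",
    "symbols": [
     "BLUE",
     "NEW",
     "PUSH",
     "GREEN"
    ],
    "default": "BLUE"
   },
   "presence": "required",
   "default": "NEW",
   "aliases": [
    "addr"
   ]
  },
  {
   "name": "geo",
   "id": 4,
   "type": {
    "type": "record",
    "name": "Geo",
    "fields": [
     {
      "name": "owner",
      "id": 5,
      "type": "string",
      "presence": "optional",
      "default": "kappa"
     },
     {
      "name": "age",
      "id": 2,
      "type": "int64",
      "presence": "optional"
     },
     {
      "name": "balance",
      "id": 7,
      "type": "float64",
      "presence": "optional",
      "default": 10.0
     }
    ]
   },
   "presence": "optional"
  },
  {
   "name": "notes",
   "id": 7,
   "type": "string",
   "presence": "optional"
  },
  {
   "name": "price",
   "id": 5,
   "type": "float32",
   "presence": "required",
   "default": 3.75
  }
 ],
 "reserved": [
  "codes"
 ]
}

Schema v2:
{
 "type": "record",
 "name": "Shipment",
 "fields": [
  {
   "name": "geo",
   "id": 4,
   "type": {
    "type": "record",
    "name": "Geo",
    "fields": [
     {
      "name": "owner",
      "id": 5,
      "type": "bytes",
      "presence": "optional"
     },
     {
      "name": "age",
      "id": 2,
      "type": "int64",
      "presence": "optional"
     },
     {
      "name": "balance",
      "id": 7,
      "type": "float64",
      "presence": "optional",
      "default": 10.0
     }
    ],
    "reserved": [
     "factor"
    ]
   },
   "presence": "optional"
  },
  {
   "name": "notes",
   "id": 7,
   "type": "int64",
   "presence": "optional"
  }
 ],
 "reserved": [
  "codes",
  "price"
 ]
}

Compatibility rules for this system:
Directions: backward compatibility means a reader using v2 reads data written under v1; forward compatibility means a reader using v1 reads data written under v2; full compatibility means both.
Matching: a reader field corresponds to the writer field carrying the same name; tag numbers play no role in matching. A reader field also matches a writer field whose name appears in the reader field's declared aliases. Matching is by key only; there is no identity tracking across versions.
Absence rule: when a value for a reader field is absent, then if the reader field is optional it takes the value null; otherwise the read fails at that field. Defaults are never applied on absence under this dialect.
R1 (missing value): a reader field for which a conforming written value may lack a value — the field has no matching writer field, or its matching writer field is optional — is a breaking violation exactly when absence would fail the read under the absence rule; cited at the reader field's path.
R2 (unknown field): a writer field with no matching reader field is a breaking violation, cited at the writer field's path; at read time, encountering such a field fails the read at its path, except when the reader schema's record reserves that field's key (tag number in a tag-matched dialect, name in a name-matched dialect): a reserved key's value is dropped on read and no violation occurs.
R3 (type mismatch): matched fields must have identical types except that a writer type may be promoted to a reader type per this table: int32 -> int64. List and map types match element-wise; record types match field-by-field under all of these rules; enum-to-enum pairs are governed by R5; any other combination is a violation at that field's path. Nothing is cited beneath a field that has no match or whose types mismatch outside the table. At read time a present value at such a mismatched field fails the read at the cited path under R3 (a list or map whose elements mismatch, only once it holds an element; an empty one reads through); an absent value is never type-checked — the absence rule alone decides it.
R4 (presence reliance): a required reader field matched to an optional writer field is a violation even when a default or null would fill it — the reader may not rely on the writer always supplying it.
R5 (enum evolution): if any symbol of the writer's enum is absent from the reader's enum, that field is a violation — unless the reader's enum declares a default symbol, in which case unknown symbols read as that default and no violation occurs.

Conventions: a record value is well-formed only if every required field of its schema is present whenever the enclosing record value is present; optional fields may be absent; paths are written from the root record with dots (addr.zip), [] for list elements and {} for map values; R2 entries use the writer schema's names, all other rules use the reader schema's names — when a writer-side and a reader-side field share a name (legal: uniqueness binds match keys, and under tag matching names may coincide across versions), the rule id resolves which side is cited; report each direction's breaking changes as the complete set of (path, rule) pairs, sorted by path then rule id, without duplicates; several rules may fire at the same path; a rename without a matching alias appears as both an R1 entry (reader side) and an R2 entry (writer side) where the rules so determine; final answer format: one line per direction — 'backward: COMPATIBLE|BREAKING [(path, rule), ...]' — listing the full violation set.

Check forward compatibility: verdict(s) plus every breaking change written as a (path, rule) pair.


forward: BREAKING [(channel, R1), (geo.owner, R3), (notes, R3), (price, R1)]

in Shipment below, arrows point writer -> reader
forward on Shipment — v1 reading data written by v2:
  no writer field matches reader channel
  Geo -> Geo, writer optional: geo aligns to geo
  int64 -> string, writer optional: notes aligns to notes
  no writer field matches reader price
  bytes -> string, writer optional: geo.owner aligns to geo.owner
  int64 -> int64, writer optional: geo.age aligns to geo.age
  float64 -> float64, writer optional: geo.balance aligns to geo.balance
  violation R1 at channel
  violation R3 at geo.owner
  violation R3 at notes
  violation R1 at price
  => forward: BREAKING (4)
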